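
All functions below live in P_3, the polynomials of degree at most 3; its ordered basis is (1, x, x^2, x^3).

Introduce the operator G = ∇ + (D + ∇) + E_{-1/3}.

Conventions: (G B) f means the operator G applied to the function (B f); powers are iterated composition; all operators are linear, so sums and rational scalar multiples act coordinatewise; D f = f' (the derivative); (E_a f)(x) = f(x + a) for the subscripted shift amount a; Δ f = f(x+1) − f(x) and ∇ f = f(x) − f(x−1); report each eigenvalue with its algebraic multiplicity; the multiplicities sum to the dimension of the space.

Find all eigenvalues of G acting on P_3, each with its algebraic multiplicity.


image of 1: 1
image of x: x + 8/3
image of x^2: x^2 + (16/3)x - 17/9
image of x^3: x^3 + 8x^2 - (17/3)x + 53/27
the matrix is upper triangular; its diagonal is (1, 1, 1, 1)
for a triangular matrix the eigenvalues are the diagonal entries, with algebraic multiplicity their repetition count

λ = 1 (multiplicity 4)


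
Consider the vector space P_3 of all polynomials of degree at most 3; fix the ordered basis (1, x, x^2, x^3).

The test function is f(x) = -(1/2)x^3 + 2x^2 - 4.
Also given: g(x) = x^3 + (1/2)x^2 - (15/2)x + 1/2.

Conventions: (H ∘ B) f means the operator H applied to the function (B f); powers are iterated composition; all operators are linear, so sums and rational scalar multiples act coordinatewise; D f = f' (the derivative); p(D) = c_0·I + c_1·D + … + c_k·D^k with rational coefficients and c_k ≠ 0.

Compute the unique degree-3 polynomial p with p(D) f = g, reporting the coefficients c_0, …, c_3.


D^0 f = -(1/2)x^3 + 2x^2 - 4
D^1 f = -(3/2)x^2 + 4x
D^2 f = -3x + 4
D^3 f = -3
matching coefficients of g against c_0 f + c_1 Df + … from the top degree down determines the c_i
solution: c_0 = -2, c_1 = -3, c_2 = -3/2, c_3 = 1/2

c_0 = -2, c_1 = -3, c_2 = -3/2, c_3 = 1/2


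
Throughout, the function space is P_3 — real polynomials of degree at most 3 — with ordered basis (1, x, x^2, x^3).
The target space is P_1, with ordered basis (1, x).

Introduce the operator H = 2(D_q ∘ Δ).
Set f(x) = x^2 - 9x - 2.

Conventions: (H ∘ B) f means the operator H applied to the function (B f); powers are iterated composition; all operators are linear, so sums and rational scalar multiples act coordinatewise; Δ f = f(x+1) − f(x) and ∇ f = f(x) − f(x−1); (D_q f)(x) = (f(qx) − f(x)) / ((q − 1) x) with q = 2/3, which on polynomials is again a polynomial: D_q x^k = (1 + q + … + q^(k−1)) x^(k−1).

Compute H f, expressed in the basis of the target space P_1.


the result is g(x) = 4

Δ f = 2x - 8
D_q Δ f = 2
(2(D_q ∘ Δ)) f = 4


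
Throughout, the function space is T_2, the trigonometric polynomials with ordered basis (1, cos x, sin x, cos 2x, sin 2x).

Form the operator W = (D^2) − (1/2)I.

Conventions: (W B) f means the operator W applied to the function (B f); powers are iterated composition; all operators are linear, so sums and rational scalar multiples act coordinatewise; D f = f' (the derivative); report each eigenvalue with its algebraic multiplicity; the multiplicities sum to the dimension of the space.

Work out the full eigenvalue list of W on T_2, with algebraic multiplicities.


λ = -9/2 (multiplicity 2), λ = -3/2 (multiplicity 2), λ = -1/2 (multiplicity 1)

image of 1: -1/2
image of cos x: -(3/2)cos x
image of sin x: -(3/2)sin x
image of cos 2x: -(9/2)cos 2x
image of sin 2x: -(9/2)sin 2x
the matrix is diagonal; its diagonal is (-1/2, -3/2, -3/2, -9/2, -9/2)
for a triangular matrix the eigenvalues are the diagonal entries, with algebraic multiplicity their repetition count


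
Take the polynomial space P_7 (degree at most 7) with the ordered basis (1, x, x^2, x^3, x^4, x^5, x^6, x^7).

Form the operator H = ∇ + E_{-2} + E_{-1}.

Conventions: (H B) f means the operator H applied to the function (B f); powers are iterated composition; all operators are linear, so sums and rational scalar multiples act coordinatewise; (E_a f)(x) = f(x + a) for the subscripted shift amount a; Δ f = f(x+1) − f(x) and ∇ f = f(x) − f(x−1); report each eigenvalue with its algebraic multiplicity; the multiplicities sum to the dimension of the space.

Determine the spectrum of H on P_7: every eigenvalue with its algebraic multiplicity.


λ = 2 (multiplicity 8)

image of 1: 2
image of x: 2x - 2
image of x^2: 2x^2 - 4x + 4
image of x^3: 2x^3 - 6x^2 + 12x - 8
image of x^4: 2x^4 - 8x^3 + 24x^2 - 32x + 16
image of x^5: 2x^5 - 10x^4 + 40x^3 - 80x^2 + 80x - 32
image of x^6: 2x^6 - 12x^5 + 60x^4 - 160x^3 + 240x^2 - 192x + 64
image of x^7: 2x^7 - 14x^6 + 84x^5 - 280x^4 + 560x^3 - 672x^2 + 448x - 128
the matrix is upper triangular; its diagonal is (2, 2, 2, 2, 2, 2, 2, 2)
for a triangular matrix the eigenvalues are the diagonal entries, with algebraic multiplicity their repetition count


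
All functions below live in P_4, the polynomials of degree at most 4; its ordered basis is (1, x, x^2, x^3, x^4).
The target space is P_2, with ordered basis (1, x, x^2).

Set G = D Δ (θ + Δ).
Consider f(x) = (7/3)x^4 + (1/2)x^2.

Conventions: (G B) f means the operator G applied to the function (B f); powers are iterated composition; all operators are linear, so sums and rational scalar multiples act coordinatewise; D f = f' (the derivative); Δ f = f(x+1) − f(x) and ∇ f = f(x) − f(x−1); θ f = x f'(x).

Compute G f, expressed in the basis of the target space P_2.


the result is g(x) = 112x^2 + 168x + 286/3

θ f = (28/3)x^4 + x^2
Δ f = (28/3)x^3 + 14x^2 + (31/3)x + 17/6
(θ + Δ) f = (28/3)x^4 + (28/3)x^3 + 15x^2 + (31/3)x + 17/6
Δ (θ + Δ) f = (112/3)x^3 + 84x^2 + (286/3)x + 44
D Δ (θ + Δ) f = 112x^2 + 168x + 286/3


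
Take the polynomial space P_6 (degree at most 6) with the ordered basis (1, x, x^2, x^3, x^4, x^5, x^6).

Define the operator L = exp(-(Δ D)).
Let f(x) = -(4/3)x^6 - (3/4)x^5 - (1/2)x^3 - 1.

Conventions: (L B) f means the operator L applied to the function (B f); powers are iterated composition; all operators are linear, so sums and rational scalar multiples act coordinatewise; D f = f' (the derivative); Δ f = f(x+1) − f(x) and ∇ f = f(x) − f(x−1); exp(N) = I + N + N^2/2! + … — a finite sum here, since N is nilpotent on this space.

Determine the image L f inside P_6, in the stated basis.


the image equals g(x) = -(4/3)x^6 - (3/4)x^5 + 40x^4 + (189/2)x^3 - (275/2)x^2 - 467x - 611/4

order-1 term: 40x^4 + 95x^3 + (205/2)x^2 + 58x + 53/4
order-2 term: -240x^2 - 525x - 325
order-3 term: 160
the series for exp(-(Δ D)) f terminates at order 3
exp(-(Δ D)) f = -(4/3)x^6 - (3/4)x^5 + 40x^4 + (189/2)x^3 - (275/2)x^2 - 467x - 611/4


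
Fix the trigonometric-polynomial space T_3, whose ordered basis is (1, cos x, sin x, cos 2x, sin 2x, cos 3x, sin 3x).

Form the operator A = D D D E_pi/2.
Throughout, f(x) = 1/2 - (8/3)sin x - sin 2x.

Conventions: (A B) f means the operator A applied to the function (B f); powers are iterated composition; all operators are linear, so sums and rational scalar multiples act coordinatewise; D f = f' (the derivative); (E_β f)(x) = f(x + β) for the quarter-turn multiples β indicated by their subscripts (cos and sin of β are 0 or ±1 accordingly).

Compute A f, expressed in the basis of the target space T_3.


the image equals g(x) = -(8/3)sin x - 8cos 2x

E_pi/2 f = 1/2 - (8/3)cos x + sin 2x
D E_pi/2 f = (8/3)sin x + 2cos 2x
D D E_pi/2 f = (8/3)cos x - 4sin 2x
D (D D E_pi/2) f = -(8/3)sin x - 8cos 2x


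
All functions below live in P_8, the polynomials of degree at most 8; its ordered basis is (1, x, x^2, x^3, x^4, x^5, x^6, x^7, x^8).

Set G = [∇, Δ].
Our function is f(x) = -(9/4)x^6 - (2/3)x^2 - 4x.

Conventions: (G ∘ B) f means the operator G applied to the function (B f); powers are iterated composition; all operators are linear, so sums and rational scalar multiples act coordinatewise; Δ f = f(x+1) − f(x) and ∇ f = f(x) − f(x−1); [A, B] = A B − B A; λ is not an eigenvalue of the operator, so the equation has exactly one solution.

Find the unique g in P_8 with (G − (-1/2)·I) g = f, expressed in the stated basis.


write g with unknown coordinates in the stated basis and equate coefficients in (G − (-1/2)·I) g = f
solving from the highest basis element down gives g = -(9/2)x^6 - (4/3)x^2 - 8x
check: G g = 0
so G g − (-1/2)·g = -(9/4)x^6 - (2/3)x^2 - 4x = f ✓

the result is g(x) = -(9/2)x^6 - (4/3)x^2 - 8x


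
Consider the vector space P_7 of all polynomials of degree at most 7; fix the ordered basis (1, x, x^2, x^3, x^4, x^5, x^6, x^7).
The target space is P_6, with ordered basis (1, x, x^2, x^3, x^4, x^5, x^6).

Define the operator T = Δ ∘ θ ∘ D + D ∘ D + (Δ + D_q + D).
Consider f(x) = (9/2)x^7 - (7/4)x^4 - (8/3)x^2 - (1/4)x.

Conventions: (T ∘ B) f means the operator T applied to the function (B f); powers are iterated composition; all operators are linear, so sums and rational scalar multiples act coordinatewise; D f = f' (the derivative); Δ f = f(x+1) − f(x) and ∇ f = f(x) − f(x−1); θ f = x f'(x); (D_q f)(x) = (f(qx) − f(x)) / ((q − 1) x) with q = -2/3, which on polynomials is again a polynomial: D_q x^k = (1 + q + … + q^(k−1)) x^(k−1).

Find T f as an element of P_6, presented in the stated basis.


D f = (63/2)x^6 - 7x^3 - (16/3)x - 1/4
θ D f = 189x^6 - 21x^3 - (16/3)x
Δ θ D f = 1134x^5 + 2835x^4 + 3780x^3 + 2772x^2 + 1071x + 488/3
D f = (63/2)x^6 - 7x^3 - (16/3)x - 1/4
D D f = 189x^5 - 21x^2 - 16/3
Δ f = (63/2)x^6 + (189/2)x^5 + (315/2)x^4 + (301/2)x^3 + 84x^2 + (115/6)x - 1/6
D_q f = (463/162)x^6 - (91/108)x^3 - (8/9)x - 1/4
D f = (63/2)x^6 - 7x^3 - (16/3)x - 1/4
(Δ + D_q + D) f = (10669/162)x^6 + (189/2)x^5 + (315/2)x^4 + (15407/108)x^3 + 84x^2 + (233/18)x - 2/3
(Δ ∘ θ ∘ D + D ∘ D + (Δ + D_q + D)) f = (10669/162)x^6 + (2835/2)x^5 + (5985/2)x^4 + (423647/108)x^3 + 2835x^2 + (19511/18)x + 470/3

g(x) = (10669/162)x^6 + (2835/2)x^5 + (5985/2)x^4 + (423647/108)x^3 + 2835x^2 + (19511/18)x + 470/3


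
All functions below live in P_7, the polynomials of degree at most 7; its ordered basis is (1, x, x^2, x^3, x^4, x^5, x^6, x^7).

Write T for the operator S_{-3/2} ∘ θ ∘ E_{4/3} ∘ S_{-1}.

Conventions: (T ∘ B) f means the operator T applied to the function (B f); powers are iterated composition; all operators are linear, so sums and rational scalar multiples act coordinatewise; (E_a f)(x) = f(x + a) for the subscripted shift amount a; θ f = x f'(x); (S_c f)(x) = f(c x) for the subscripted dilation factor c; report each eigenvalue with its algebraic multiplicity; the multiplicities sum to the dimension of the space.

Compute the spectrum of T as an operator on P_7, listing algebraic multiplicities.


image of 1: 0
image of x: (3/2)x
image of x^2: (9/2)x^2 - 4x
image of x^3: (81/8)x^3 - 18x^2 + 8x
image of x^4: (81/4)x^4 - 54x^3 + 48x^2 - (128/9)x
image of x^5: (1215/32)x^5 - 135x^4 + 180x^3 - (320/3)x^2 + (640/27)x
image of x^6: (2187/32)x^6 - (1215/4)x^5 + 540x^4 - 480x^3 + (640/3)x^2 - (1024/27)x
image of x^7: (15309/128)x^7 - (5103/8)x^6 + (2835/2)x^5 - 1680x^4 + 1120x^3 - (3584/9)x^2 + (14336/243)x
the matrix is upper triangular; its diagonal is (0, 3/2, 9/2, 81/8, 81/4, 1215/32, 2187/32, 15309/128)
for a triangular matrix the eigenvalues are the diagonal entries, with algebraic multiplicity their repetition count

λ = 0 (multiplicity 1), λ = 3/2 (multiplicity 1), λ = 9/2 (multiplicity 1), λ = 81/8 (multiplicity 1), λ = 81/4 (multiplicity 1), λ = 1215/32 (multiplicity 1), λ = 2187/32 (multiplicity 1), λ = 15309/128 (multiplicity 1)


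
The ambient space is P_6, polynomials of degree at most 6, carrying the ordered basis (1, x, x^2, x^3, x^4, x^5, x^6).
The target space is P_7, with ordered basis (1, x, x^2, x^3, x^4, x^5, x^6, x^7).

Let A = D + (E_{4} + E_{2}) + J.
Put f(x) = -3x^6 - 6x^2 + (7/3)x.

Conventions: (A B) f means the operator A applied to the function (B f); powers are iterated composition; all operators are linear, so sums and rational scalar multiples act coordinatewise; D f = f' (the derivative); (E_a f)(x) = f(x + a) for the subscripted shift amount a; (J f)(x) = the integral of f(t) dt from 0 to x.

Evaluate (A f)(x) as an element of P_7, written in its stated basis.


D f = -18x^5 - 12x + 7/3
E_{4} f = -3x^6 - 72x^5 - 720x^4 - 3840x^3 - 11526x^2 - (55433/3)x - 37124/3
E_{2} f = -3x^6 - 36x^5 - 180x^4 - 480x^3 - 726x^2 - (1793/3)x - 634/3
(E_{4} + E_{2}) f = -6x^6 - 108x^5 - 900x^4 - 4320x^3 - 12252x^2 - (57226/3)x - 12586
J f = -(3/7)x^7 - 2x^3 + (7/6)x^2
(D + (E_{4} + E_{2}) + J) f = -(3/7)x^7 - 6x^6 - 126x^5 - 900x^4 - 4322x^3 - (73505/6)x^2 - (57262/3)x - 37751/3

g(x) = -(3/7)x^7 - 6x^6 - 126x^5 - 900x^4 - 4322x^3 - (73505/6)x^2 - (57262/3)x - 37751/3


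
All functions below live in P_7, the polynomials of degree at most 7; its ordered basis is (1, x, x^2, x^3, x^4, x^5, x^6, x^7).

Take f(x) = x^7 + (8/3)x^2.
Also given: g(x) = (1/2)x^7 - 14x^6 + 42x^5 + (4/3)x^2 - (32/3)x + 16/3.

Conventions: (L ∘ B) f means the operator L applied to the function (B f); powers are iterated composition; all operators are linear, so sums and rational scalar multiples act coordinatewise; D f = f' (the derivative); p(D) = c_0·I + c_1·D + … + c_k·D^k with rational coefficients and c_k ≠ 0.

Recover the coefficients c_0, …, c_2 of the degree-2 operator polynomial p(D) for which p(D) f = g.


D^0 f = x^7 + (8/3)x^2
D^1 f = 7x^6 + (16/3)x
D^2 f = 42x^5 + 16/3
matching coefficients of g against c_0 f + c_1 Df + … from the top degree down determines the c_i
solution: c_0 = 1/2, c_1 = -2, c_2 = 1

c_0 = 1/2, c_1 = -2, c_2 = 1


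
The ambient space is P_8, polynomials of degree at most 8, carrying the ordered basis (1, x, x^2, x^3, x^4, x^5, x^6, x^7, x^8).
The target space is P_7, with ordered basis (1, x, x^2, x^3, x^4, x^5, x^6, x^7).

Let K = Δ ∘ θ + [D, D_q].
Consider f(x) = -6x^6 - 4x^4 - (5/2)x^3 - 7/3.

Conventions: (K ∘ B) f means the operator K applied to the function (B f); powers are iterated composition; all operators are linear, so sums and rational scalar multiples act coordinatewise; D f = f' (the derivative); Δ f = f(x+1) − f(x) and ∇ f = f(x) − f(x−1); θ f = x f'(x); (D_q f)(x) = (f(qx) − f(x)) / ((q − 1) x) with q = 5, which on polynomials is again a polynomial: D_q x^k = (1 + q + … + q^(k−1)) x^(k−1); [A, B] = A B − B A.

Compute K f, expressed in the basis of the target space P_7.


θ f = -36x^6 - 16x^4 - (15/2)x^3
Δ θ f = -216x^5 - 540x^4 - 784x^3 - (1317/2)x^2 - (605/2)x - 119/2
D_q f = -23436x^5 - 624x^3 - (155/2)x^2
D D_q f = -117180x^4 - 1872x^2 - 155x
D f = -36x^5 - 16x^3 - (15/2)x^2
D_q D f = -28116x^4 - 496x^2 - 45x
[D, D_q] f = -89064x^4 - 1376x^2 - 110x
(Δ ∘ θ + [D, D_q]) f = -216x^5 - 89604x^4 - 784x^3 - (4069/2)x^2 - (825/2)x - 119/2

the result is g(x) = -216x^5 - 89604x^4 - 784x^3 - (4069/2)x^2 - (825/2)x - 119/2


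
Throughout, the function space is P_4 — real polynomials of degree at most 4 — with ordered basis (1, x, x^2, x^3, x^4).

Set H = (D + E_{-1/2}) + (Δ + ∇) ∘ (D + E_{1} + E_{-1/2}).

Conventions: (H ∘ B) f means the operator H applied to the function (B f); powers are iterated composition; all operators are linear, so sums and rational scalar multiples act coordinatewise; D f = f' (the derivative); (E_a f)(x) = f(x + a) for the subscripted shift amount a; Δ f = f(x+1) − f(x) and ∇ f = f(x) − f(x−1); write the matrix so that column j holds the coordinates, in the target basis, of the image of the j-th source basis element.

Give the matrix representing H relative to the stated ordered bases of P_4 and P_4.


the matrix is [[1, 9/2, 25/4, 91/8, 305/16]; [0, 1, 9, 75/4, 91/2]; [0, 0, 1, 27/2, 75/2]; [0, 0, 0, 1, 18]; [0, 0, 0, 0, 1]] (rows listed top to bottom)

image of 1: 1
image of x: x + 9/2
image of x^2: x^2 + 9x + 25/4
image of x^3: x^3 + (27/2)x^2 + (75/4)x + 91/8
image of x^4: x^4 + 18x^3 + (75/2)x^2 + (91/2)x + 305/16
each image's coordinates form column j of the matrix


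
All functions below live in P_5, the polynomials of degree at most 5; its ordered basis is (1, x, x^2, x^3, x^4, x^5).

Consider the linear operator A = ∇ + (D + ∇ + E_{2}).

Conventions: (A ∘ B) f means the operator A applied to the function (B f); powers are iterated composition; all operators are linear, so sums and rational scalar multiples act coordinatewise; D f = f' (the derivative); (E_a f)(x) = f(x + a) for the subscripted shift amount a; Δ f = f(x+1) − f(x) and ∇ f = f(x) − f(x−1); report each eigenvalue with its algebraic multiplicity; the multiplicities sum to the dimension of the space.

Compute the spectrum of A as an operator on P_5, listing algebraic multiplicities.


image of 1: 1
image of x: x + 5
image of x^2: x^2 + 10x + 2
image of x^3: x^3 + 15x^2 + 6x + 10
image of x^4: x^4 + 20x^3 + 12x^2 + 40x + 14
image of x^5: x^5 + 25x^4 + 20x^3 + 100x^2 + 70x + 34
the matrix is upper triangular; its diagonal is (1, 1, 1, 1, 1, 1)
for a triangular matrix the eigenvalues are the diagonal entries, with algebraic multiplicity their repetition count

λ = 1 (multiplicity 6)


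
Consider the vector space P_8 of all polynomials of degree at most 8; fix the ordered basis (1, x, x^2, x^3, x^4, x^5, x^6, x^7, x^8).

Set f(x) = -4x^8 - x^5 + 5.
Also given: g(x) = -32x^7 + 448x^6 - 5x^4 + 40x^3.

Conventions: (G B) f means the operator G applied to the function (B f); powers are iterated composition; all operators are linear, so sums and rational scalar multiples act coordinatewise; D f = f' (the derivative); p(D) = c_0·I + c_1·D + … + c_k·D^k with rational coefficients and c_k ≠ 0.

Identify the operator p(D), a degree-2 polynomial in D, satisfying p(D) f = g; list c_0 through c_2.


c_0 = 0, c_1 = 1, c_2 = -2

D^0 f = -4x^8 - x^5 + 5
D^1 f = -32x^7 - 5x^4
D^2 f = -224x^6 - 20x^3
matching coefficients of g against c_0 f + c_1 Df + … from the top degree down determines the c_i
solution: c_0 = 0, c_1 = 1, c_2 = -2


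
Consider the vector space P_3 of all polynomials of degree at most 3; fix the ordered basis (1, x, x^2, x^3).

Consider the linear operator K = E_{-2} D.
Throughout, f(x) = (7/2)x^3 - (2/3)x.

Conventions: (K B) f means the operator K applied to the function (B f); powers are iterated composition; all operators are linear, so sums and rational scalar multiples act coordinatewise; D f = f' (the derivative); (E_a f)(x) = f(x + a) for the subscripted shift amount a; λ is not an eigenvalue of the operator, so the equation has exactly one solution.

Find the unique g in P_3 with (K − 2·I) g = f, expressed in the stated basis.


write g with unknown coordinates in the stated basis and equate coefficients in (K − 2·I) g = f
solving from the highest basis element down gives g = -(7/4)x^3 - (21/8)x^2 + (197/24)x - 55/48
check: K g = -(21/4)x^2 + (63/4)x - 55/24
so K g − 2·g = (7/2)x^3 - (2/3)x = f ✓

the result is g(x) = -(7/4)x^3 - (21/8)x^2 + (197/24)x - 55/48


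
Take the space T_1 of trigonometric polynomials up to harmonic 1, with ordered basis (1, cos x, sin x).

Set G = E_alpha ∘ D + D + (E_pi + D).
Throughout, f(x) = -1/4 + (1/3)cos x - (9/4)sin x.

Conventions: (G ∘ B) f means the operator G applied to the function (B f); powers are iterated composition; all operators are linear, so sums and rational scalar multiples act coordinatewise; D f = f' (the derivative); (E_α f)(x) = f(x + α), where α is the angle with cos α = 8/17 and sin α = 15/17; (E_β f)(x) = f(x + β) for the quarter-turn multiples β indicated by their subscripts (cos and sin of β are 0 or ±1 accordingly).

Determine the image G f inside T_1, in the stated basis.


D f = -(9/4)cos x - (1/3)sin x
E_alpha D f = -(23/17)cos x + (373/204)sin x
D f = -(9/4)cos x - (1/3)sin x
E_pi f = -1/4 - (1/3)cos x + (9/4)sin x
D f = -(9/4)cos x - (1/3)sin x
(E_pi + D) f = -1/4 - (31/12)cos x + (23/12)sin x
(E_alpha ∘ D + D + (E_pi + D)) f = -1/4 - (631/102)cos x + (58/17)sin x

g(x) = -1/4 - (631/102)cos x + (58/17)sin x


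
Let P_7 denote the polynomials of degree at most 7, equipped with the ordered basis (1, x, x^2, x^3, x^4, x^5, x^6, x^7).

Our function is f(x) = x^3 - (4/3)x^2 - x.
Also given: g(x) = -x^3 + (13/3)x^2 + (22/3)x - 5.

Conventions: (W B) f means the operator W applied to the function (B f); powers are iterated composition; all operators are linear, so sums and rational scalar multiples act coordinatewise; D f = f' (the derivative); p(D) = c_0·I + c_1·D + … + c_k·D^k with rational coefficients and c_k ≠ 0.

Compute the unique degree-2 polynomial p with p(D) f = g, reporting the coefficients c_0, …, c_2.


p(D) = -I + D + (3/2)·D^2, i.e. c_0 = -1, c_1 = 1, c_2 = 3/2

D^0 f = x^3 - (4/3)x^2 - x
D^1 f = 3x^2 - (8/3)x - 1
D^2 f = 6x - 8/3
matching coefficients of g against c_0 f + c_1 Df + … from the top degree down determines the c_i
solution: c_0 = -1, c_1 = 1, c_2 = 3/2


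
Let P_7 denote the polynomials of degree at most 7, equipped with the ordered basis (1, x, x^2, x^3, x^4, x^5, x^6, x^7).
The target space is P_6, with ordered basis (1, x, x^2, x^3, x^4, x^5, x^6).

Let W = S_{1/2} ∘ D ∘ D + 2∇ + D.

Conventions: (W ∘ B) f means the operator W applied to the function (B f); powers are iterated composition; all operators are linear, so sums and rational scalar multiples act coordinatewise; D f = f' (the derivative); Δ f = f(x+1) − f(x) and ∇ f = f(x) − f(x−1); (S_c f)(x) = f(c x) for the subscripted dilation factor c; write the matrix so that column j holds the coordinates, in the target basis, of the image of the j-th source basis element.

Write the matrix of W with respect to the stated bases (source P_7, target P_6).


image of 1: 0
image of x: 3
image of x^2: 6x
image of x^3: 9x^2 - 3x + 2
image of x^4: 12x^3 - 9x^2 + 8x - 2
image of x^5: 15x^4 - (35/2)x^3 + 20x^2 - 10x + 2
image of x^6: 18x^5 - (225/8)x^4 + 40x^3 - 30x^2 + 12x - 2
image of x^7: 21x^6 - (651/16)x^5 + 70x^4 - 70x^3 + 42x^2 - 14x + 2
each image's coordinates form column j of the matrix

the matrix is [[0, 3, 0, 2, -2, 2, -2, 2]; [0, 0, 6, -3, 8, -10, 12, -14]; [0, 0, 0, 9, -9, 20, -30, 42]; [0, 0, 0, 0, 12, -35/2, 40, -70]; [0, 0, 0, 0, 0, 15, -225/8, 70]; [0, 0, 0, 0, 0, 0, 18, -651/16]; [0, 0, 0, 0, 0, 0, 0, 21]] (rows listed top to bottom)


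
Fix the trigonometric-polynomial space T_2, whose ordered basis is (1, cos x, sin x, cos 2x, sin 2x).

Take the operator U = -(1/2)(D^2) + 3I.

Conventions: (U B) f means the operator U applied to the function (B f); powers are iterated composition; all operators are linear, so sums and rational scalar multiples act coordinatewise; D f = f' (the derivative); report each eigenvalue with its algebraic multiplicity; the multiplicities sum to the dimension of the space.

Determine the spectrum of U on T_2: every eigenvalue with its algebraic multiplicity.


image of 1: 3
image of cos x: (7/2)cos x
image of sin x: (7/2)sin x
image of cos 2x: 5cos 2x
image of sin 2x: 5sin 2x
the matrix is diagonal; its diagonal is (3, 7/2, 7/2, 5, 5)
for a triangular matrix the eigenvalues are the diagonal entries, with algebraic multiplicity their repetition count

λ = 3 (multiplicity 1), λ = 7/2 (multiplicity 2), λ = 5 (multiplicity 2)


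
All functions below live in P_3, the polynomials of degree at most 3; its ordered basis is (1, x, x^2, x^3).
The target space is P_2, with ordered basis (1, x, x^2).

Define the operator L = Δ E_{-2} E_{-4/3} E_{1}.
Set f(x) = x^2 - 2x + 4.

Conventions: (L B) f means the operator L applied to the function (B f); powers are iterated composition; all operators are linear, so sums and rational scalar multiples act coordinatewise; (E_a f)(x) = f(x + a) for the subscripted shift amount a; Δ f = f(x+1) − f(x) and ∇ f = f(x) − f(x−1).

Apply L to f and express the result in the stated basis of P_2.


E_{1} f = x^2 + 3
E_{-4/3} E_{1} f = x^2 - (8/3)x + 43/9
E_{-2} (E_{-4/3} E_{1}) f = x^2 - (20/3)x + 127/9
Δ E_{-2} (E_{-4/3} E_{1}) f = 2x - 17/3

the image equals g(x) = 2x - 17/3


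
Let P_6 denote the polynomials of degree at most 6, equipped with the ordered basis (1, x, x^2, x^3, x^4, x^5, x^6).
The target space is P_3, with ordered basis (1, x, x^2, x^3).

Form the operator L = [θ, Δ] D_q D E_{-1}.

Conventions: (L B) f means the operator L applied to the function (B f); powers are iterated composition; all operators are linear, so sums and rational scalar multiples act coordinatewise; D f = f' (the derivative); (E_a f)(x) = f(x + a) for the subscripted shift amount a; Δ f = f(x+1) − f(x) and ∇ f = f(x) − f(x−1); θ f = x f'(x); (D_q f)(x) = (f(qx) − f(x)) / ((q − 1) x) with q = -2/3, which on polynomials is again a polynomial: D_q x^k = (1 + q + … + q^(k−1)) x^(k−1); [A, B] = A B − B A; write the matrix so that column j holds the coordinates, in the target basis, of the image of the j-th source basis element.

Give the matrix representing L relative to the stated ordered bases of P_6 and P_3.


image of 1: 0
image of x: 0
image of x^2: 0
image of x^3: -1
image of x^4: -(56/9)x - 20/9
image of x^5: -(65/9)x^2 + (50/3)x + 125/9
image of x^6: -(440/27)x^3 - (50/9)x^2 - (500/9)x - 1250/27
each image's coordinates form column j of the matrix

the matrix is [[0, 0, 0, -1, -20/9, 125/9, -1250/27]; [0, 0, 0, 0, -56/9, 50/3, -500/9]; [0, 0, 0, 0, 0, -65/9, -50/9]; [0, 0, 0, 0, 0, 0, -440/27]] (rows listed top to bottom)


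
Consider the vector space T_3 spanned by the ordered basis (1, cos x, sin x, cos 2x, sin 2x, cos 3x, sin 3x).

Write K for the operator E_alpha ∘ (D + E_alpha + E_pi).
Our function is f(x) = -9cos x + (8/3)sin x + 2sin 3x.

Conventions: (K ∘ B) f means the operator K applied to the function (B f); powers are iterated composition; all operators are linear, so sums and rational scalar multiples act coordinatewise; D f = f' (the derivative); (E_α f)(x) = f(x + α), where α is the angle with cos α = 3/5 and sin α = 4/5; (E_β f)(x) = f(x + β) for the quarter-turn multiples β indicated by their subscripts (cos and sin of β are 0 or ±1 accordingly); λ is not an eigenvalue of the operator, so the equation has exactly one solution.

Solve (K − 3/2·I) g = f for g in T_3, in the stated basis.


g(x) = (7978/3207)cos x - (1532/1069)sin x + (477368/958589)cos 3x - (108476/958589)sin 3x

write g with unknown coordinates in the stated basis and equate coefficients in (K − 3/2·I) g = f
solving from the highest basis element down gives g = (7978/3207)cos x - (1532/1069)sin x + (477368/958589)cos 3x - (108476/958589)sin 3x
check: K g = -(5632/1069)cos x + (1658/3207)sin x + (716052/958589)cos 3x + (1754464/958589)sin 3x
so K g − 3/2·g = -9cos x + (8/3)sin x + 2sin 3x = f ✓


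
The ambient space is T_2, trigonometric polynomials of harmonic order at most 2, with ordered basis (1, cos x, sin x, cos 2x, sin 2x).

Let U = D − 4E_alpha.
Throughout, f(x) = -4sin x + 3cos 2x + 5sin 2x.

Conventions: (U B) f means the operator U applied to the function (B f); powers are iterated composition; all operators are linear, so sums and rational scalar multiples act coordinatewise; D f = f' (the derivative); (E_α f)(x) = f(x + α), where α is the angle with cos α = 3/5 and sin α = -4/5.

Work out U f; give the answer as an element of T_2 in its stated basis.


the result is g(x) = -(84/5)cos x + (48/5)sin x + (814/25)cos 2x - (298/25)sin 2x

D f = -4cos x + 10cos 2x - 6sin 2x
E_alpha f = (16/5)cos x - (12/5)sin x - (141/25)cos 2x + (37/25)sin 2x
(-4E_alpha) f = -(64/5)cos x + (48/5)sin x + (564/25)cos 2x - (148/25)sin 2x
(D − 4E_alpha) f = -(84/5)cos x + (48/5)sin x + (814/25)cos 2x - (298/25)sin 2x


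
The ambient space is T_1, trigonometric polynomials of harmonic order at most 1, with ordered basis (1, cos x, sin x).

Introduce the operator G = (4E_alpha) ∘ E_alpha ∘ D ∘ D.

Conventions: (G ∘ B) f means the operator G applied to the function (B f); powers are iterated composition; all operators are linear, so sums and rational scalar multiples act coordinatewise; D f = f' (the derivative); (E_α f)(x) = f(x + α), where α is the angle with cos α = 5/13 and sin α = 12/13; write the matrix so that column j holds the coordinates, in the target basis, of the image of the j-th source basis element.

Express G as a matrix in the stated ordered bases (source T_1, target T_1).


image of 1: 0
image of cos x: (476/169)cos x + (480/169)sin x
image of sin x: -(480/169)cos x + (476/169)sin x
each image's coordinates form column j of the matrix

the matrix is [[0, 0, 0]; [0, 476/169, -480/169]; [0, 480/169, 476/169]] (rows listed top to bottom)


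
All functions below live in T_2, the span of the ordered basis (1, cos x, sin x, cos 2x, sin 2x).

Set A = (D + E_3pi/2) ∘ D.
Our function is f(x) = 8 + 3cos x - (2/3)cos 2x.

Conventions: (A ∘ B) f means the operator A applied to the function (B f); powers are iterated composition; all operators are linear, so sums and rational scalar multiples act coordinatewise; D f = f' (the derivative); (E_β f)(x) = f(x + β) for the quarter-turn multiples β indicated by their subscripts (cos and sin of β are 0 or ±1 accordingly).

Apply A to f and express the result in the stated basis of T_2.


g(x) = (8/3)cos 2x - (4/3)sin 2x

D f = -3sin x + (4/3)sin 2x
D D f = -3cos x + (8/3)cos 2x
E_3pi/2 D f = 3cos x - (4/3)sin 2x
(D + E_3pi/2) D f = (8/3)cos 2x - (4/3)sin 2x


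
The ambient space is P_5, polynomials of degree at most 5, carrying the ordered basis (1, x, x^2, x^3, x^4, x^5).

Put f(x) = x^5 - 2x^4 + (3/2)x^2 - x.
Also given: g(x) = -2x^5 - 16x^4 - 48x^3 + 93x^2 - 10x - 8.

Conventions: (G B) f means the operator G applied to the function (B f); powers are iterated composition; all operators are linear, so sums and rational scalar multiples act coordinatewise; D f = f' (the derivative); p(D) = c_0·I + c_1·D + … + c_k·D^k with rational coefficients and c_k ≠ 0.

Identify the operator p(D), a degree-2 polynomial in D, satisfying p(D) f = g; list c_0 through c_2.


D^0 f = x^5 - 2x^4 + (3/2)x^2 - x
D^1 f = 5x^4 - 8x^3 + 3x - 1
D^2 f = 20x^3 - 24x^2 + 3
matching coefficients of g against c_0 f + c_1 Df + … from the top degree down determines the c_i
solution: c_0 = -2, c_1 = -4, c_2 = -4

p(D) = -2·I − 4·D − 4·D^2, i.e. c_0 = -2, c_1 = -4, c_2 = -4


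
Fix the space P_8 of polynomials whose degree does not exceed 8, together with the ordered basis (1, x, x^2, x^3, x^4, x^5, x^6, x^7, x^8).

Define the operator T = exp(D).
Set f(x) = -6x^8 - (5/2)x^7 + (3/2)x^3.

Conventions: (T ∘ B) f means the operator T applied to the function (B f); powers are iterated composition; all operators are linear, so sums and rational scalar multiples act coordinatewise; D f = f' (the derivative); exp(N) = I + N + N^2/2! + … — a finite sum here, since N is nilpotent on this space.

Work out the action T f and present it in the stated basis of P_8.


the result is g(x) = -6x^8 - (101/2)x^7 - (371/2)x^6 - (777/2)x^5 - (1015/2)x^4 - 422x^3 - 216x^2 - 61x - 7

order-1 term: -48x^7 - (35/2)x^6 + (9/2)x^2
order-2 term: -168x^6 - (105/2)x^5 + (9/2)x
order-3 term: -336x^5 - (175/2)x^4 + 3/2
order-4 term: -420x^4 - (175/2)x^3
order-5 term: -336x^3 - (105/2)x^2
order-6 term: -168x^2 - (35/2)x
order-7 term: -48x - 5/2
order-8 term: -6
the series for exp(D) f terminates at order 8
exp(D) f = -6x^8 - (101/2)x^7 - (371/2)x^6 - (777/2)x^5 - (1015/2)x^4 - 422x^3 - 216x^2 - 61x - 7


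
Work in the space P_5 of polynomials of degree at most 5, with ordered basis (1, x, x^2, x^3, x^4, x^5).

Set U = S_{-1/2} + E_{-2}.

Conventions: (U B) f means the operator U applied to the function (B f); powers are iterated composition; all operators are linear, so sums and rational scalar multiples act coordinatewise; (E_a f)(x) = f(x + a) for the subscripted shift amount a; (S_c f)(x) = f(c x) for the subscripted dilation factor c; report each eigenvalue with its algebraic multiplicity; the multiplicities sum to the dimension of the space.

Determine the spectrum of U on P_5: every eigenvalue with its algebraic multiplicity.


λ = 1/2 (multiplicity 1), λ = 7/8 (multiplicity 1), λ = 31/32 (multiplicity 1), λ = 17/16 (multiplicity 1), λ = 5/4 (multiplicity 1), λ = 2 (multiplicity 1)

image of 1: 2
image of x: (1/2)x - 2
image of x^2: (5/4)x^2 - 4x + 4
image of x^3: (7/8)x^3 - 6x^2 + 12x - 8
image of x^4: (17/16)x^4 - 8x^3 + 24x^2 - 32x + 16
image of x^5: (31/32)x^5 - 10x^4 + 40x^3 - 80x^2 + 80x - 32
the matrix is upper triangular; its diagonal is (2, 1/2, 5/4, 7/8, 17/16, 31/32)
for a triangular matrix the eigenvalues are the diagonal entries, with algebraic multiplicity their repetition count


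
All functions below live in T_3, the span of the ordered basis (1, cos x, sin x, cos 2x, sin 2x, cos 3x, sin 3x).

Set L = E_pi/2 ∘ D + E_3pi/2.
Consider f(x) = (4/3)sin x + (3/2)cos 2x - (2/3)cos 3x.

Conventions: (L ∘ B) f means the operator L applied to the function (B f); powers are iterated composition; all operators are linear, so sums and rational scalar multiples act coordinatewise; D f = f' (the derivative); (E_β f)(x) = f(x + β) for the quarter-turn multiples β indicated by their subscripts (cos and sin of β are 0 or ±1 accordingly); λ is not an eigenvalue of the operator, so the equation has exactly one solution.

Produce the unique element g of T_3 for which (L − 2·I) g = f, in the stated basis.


the image equals g(x) = (2/15)cos x - (2/5)sin x - (9/26)cos 2x - (3/13)sin 2x - (1/3)cos 3x - (1/3)sin 3x

write g with unknown coordinates in the stated basis and equate coefficients in (L − 2·I) g = f
solving from the highest basis element down gives g = (2/15)cos x - (2/5)sin x - (9/26)cos 2x - (3/13)sin 2x - (1/3)cos 3x - (1/3)sin 3x
check: L g = (4/15)cos x + (8/15)sin x + (21/26)cos 2x - (6/13)sin 2x - (4/3)cos 3x - (2/3)sin 3x
so L g − 2·g = (4/3)sin x + (3/2)cos 2x - (2/3)cos 3x = f ✓


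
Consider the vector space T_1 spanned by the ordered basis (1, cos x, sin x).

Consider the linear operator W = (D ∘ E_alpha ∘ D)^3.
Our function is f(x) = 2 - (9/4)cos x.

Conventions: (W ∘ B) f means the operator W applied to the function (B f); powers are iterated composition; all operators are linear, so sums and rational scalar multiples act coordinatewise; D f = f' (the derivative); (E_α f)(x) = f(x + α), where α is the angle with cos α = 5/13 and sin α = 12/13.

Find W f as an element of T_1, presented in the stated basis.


D f = (9/4)sin x
E_alpha D f = (27/13)cos x + (45/52)sin x
D E_alpha D f = (45/52)cos x - (27/13)sin x
D (D ∘ E_alpha ∘ D) f = -(27/13)cos x - (45/52)sin x
E_alpha D (D ∘ E_alpha ∘ D) f = -(270/169)cos x + (1071/676)sin x
D E_alpha D (D ∘ E_alpha ∘ D) f = (1071/676)cos x + (270/169)sin x
D (D ∘ E_alpha ∘ D) (D ∘ E_alpha ∘ D) f = (270/169)cos x - (1071/676)sin x
E_alpha D (D ∘ E_alpha ∘ D) (D ∘ E_alpha ∘ D) f = -(1863/2197)cos x - (18315/8788)sin x
D E_alpha D (D ∘ E_alpha ∘ D) (D ∘ E_alpha ∘ D) f = -(18315/8788)cos x + (1863/2197)sin x

the image equals g(x) = -(18315/8788)cos x + (1863/2197)sin x


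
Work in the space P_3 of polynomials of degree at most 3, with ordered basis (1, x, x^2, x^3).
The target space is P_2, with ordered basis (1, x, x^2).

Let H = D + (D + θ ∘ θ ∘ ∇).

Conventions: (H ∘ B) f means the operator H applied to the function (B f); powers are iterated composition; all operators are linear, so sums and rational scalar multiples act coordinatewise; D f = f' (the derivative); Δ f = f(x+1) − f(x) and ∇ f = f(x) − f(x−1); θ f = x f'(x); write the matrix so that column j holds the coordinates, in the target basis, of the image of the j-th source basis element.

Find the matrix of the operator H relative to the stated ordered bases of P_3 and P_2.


the matrix is [[0, 2, 0, 0]; [0, 0, 6, -3]; [0, 0, 0, 18]] (rows listed top to bottom)

image of 1: 0
image of x: 2
image of x^2: 6x
image of x^3: 18x^2 - 3x
each image's coordinates form column j of the matrix


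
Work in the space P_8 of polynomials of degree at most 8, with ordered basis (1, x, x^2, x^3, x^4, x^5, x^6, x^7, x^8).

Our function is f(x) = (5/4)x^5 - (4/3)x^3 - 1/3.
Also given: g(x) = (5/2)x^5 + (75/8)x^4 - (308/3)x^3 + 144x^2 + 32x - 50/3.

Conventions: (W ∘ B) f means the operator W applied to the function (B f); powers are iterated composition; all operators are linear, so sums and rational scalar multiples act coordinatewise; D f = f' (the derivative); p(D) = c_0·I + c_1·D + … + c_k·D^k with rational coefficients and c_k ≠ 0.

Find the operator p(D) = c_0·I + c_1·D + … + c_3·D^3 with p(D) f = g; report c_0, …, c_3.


c_0 = 2, c_1 = 3/2, c_2 = -4, c_3 = 2

D^0 f = (5/4)x^5 - (4/3)x^3 - 1/3
D^1 f = (25/4)x^4 - 4x^2
D^2 f = 25x^3 - 8x
D^3 f = 75x^2 - 8
matching coefficients of g against c_0 f + c_1 Df + … from the top degree down determines the c_i
solution: c_0 = 2, c_1 = 3/2, c_2 = -4, c_3 = 2


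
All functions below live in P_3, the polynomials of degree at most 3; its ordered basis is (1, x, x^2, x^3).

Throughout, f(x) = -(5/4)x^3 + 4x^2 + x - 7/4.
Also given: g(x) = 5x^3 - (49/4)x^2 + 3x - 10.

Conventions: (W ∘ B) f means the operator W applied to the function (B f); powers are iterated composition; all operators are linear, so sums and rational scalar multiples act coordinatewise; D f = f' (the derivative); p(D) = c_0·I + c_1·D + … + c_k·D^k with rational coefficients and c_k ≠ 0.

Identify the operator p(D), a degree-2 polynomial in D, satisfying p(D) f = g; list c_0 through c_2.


c_0 = -4, c_1 = -1, c_2 = -2

D^0 f = -(5/4)x^3 + 4x^2 + x - 7/4
D^1 f = -(15/4)x^2 + 8x + 1
D^2 f = -(15/2)x + 8
matching coefficients of g against c_0 f + c_1 Df + … from the top degree down determines the c_i
solution: c_0 = -4, c_1 = -1, c_2 = -2


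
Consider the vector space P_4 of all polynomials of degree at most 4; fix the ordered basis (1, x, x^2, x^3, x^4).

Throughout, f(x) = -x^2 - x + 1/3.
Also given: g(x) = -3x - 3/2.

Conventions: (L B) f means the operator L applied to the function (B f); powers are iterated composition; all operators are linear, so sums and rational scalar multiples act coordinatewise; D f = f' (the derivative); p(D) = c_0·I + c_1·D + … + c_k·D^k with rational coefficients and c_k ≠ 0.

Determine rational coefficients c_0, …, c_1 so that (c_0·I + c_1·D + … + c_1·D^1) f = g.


p(D) = (3/2)·D, i.e. c_0 = 0, c_1 = 3/2

D^0 f = -x^2 - x + 1/3
D^1 f = -2x - 1
matching coefficients of g against c_0 f + c_1 Df + … from the top degree down determines the c_i
solution: c_0 = 0, c_1 = 3/2


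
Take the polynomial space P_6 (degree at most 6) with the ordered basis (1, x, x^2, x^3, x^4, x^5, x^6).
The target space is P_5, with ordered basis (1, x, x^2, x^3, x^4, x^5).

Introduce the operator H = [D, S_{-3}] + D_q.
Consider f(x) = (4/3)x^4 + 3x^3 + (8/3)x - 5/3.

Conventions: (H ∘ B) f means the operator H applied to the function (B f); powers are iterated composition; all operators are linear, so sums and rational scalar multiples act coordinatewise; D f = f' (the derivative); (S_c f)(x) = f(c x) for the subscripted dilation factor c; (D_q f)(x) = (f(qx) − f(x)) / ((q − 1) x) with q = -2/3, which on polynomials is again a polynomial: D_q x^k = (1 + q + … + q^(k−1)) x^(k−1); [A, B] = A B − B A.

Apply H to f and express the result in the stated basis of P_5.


the image equals g(x) = (46708/81)x^3 - (965/3)x^2 - 8

S_{-3} f = 108x^4 - 81x^3 - 8x - 5/3
D S_{-3} f = 432x^3 - 243x^2 - 8
D f = (16/3)x^3 + 9x^2 + 8/3
S_{-3} D f = -144x^3 + 81x^2 + 8/3
[D, S_{-3}] f = 576x^3 - 324x^2 - 32/3
D_q f = (52/81)x^3 + (7/3)x^2 + 8/3
([D, S_{-3}] + D_q) f = (46708/81)x^3 - (965/3)x^2 - 8


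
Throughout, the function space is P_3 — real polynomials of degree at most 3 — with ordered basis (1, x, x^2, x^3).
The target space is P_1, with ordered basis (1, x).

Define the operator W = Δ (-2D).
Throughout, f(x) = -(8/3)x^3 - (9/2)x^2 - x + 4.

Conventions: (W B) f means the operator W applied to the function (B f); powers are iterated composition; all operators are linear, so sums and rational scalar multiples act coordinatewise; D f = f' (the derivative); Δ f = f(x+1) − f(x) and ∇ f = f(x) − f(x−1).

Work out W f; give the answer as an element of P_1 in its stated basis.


g(x) = 32x + 34

D f = -8x^2 - 9x - 1
(-2D) f = 16x^2 + 18x + 2
Δ (-2D) f = 32x + 34
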